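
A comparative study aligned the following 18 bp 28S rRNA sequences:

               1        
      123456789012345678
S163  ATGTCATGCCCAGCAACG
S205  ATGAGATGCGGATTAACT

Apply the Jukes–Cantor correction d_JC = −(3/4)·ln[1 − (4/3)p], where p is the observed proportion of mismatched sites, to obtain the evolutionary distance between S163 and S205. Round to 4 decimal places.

Differing sites — 4:T/A; 5:C/G; 10:C/G; 11:C/G; 13:G/T; 14:C/T; 18:G/T.
p = 7/18 = 0.388889.
d = −0.75 · ln(1 − (4/3)·0.388889) = −0.75 · ln(0.481481) = −0.75 · (-0.730889) = 0.5482.

0.5482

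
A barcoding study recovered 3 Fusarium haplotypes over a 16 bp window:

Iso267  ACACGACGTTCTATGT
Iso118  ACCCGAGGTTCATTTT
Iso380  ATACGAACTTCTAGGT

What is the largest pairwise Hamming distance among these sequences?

Pairwise Hamming distances:
  Iso267 vs Iso118: 5
  Iso267 vs Iso380: 4
  Iso118 vs Iso380: 8
The largest is 8, between Iso118 and Iso380.

8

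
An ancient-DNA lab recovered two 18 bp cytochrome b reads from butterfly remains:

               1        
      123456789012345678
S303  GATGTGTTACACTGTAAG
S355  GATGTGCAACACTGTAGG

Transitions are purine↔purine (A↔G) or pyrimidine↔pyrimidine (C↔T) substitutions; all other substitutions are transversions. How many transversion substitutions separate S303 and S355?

1

The sequences differ at positions 7 (T/C, transition), 8 (T/A, transversion), 17 (A/G, transition).
Of the 3 differences, 2 transitions and 1 transversion, so the answer is 1.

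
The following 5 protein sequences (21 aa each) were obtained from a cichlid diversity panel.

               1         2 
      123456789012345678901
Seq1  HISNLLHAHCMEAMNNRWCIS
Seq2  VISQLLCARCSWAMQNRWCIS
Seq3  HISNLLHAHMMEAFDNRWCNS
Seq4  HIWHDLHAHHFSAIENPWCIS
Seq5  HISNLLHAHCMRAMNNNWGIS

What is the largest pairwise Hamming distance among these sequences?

Pairwise Hamming distances:
  Seq1 vs Seq2: 7
  Seq1 vs Seq3: 4
  Seq1 vs Seq4: 9
  Seq1 vs Seq5: 3
  Seq2 vs Seq3: 10
  Seq2 vs Seq4: 12
  Seq2 vs Seq5: 9
  Seq3 vs Seq4: 10
  Seq3 vs Seq5: 7
  Seq4 vs Seq5: 10
The largest is 12, between Seq2 and Seq4.

12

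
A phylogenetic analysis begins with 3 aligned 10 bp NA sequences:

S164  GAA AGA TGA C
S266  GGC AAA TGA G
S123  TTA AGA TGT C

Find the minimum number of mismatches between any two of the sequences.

3

Pairwise Hamming distances:
  S164 vs S266: 4
  S164 vs S123: 3
  S266 vs S123: 6
The smallest is 3, between S164 and S123.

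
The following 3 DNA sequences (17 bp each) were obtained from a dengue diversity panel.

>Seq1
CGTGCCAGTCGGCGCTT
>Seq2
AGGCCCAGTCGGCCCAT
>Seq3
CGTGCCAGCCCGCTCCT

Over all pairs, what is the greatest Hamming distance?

7

Pairwise Hamming distances:
  Seq1 vs Seq2: 5
  Seq1 vs Seq3: 4
  Seq2 vs Seq3: 7
The largest is 7, between Seq2 and Seq3.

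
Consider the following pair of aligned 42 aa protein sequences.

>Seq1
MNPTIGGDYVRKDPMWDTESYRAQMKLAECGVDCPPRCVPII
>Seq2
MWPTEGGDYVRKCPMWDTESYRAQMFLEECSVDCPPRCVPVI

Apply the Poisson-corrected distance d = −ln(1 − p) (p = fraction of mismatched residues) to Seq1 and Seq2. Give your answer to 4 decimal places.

The sequences differ at positions 2 (N/W), 5 (I/E), 13 (D/C), 26 (K/F), 28 (A/E), 31 (G/S), 41 (I/V).
p = 7/42 = 0.166667.
d = −ln(1 − 0.166667) = −ln(0.833333) = 0.1823.

0.1823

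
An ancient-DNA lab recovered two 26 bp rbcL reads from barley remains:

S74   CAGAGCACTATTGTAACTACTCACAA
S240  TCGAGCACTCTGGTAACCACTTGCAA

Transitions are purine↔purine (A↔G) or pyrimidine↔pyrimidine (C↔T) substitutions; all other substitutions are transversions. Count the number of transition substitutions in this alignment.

4

The sequences differ at positions 1 (C/T, transition), 2 (A/C, transversion), 10 (A/C, transversion), 12 (T/G, transversion), 18 (T/C, transition), 22 (C/T, transition), 23 (A/G, transition).
Of the 7 differences, 4 transitions and 3 transversions, so the answer is 4.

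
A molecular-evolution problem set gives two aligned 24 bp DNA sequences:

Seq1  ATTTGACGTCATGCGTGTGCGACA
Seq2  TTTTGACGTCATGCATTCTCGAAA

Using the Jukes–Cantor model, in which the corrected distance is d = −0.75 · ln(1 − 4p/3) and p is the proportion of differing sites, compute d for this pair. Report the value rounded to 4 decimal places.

Mismatches occur at site 1 (A→T), site 15 (G→A), site 17 (G→T), site 18 (T→C), site 19 (G→T), site 23 (C→A).
p = 6/24 = 0.250000.
d = −0.75 · ln(1 − (4/3)·0.250000) = −0.75 · ln(0.666667) = −0.75 · (-0.405465) = 0.3041.

0.3041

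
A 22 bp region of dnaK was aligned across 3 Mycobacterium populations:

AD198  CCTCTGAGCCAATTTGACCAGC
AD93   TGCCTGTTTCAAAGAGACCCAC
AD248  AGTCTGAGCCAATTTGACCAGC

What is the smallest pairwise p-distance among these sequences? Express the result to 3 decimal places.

0.091

Pairwise Hamming distances:
  AD198 vs AD93: 11
  AD198 vs AD248: 2
  AD93 vs AD248: 10
The smallest is 2 mismatches, between AD198 and AD248; p = 2/22 = 0.091.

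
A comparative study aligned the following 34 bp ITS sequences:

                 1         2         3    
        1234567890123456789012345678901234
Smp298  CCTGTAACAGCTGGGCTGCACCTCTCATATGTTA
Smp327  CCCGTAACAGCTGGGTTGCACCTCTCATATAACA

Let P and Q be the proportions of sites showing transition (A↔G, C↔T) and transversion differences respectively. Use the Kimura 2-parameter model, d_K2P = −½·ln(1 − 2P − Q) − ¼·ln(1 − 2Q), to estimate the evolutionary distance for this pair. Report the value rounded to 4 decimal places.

The sequences differ at positions 3 (T/C, transition), 16 (C/T, transition), 31 (G/A, transition), 32 (T/A, transversion), 33 (T/C, transition).
Of the 5 differences, 4 transitions and 1 transversion over 34 sites: P = 4/34 = 0.117647, Q = 1/34 = 0.029412.
d = −0.5·ln(0.735294) − 0.25·ln(0.941176) = −0.5·(-0.307485) − 0.25·(-0.060625) = 0.1689.

0.1689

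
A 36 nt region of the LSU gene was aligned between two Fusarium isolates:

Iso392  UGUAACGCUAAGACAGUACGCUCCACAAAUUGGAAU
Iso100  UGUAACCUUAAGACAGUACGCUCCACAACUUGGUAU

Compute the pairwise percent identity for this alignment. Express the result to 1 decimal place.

88.9%

Differing sites — 7:G/C; 8:C/U; 29:A/C; 34:A/U.
32 of the 36 sites match, so the percent identity is 32/36 × 100 = 88.9%.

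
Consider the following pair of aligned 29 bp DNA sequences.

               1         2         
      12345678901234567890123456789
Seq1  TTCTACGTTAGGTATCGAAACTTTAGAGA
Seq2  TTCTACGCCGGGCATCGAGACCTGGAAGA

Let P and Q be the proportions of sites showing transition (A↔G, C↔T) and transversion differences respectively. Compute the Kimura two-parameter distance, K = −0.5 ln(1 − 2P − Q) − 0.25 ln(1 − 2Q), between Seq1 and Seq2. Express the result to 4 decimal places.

The sequences differ at positions 8 (T/C, transition), 9 (T/C, transition), 10 (A/G, transition), 13 (T/C, transition), 19 (A/G, transition), 22 (T/C, transition), 24 (T/G, transversion), 25 (A/G, transition), 26 (G/A, transition).
Of the 9 differences, 8 transitions and 1 transversion over 29 sites: P = 8/29 = 0.275862, Q = 1/29 = 0.034483.
d = −0.5·ln(0.413793) − 0.25·ln(0.931034) = −0.5·(-0.882389) − 0.25·(-0.071459) = 0.4591.

0.4591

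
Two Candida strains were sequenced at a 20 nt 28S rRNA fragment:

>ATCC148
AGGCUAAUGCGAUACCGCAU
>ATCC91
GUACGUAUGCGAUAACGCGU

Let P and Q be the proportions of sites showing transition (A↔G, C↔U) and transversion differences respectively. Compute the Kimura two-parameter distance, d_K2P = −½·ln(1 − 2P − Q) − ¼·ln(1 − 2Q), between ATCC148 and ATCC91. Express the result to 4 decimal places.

The sequences differ at positions 1 (A/G, transition), 2 (G/U, transversion), 3 (G/A, transition), 5 (U/G, transversion), 6 (A/U, transversion), 15 (C/A, transversion), 19 (A/G, transition).
Of the 7 differences, 3 transitions and 4 transversions over 20 sites: P = 3/20 = 0.150000, Q = 4/20 = 0.200000.
d = −0.5·ln(0.500000) − 0.25·ln(0.600000) = −0.5·(-0.693147) − 0.25·(-0.510826) = 0.4743.

0.4743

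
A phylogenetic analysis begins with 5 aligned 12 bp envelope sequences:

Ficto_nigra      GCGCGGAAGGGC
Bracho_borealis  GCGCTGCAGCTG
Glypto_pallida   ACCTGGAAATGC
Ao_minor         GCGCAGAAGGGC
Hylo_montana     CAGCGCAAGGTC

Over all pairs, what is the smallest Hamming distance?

1

Pairwise Hamming distances:
  Ficto_nigra vs Bracho_borealis: 5
  Ficto_nigra vs Glypto_pallida: 5
  Ficto_nigra vs Ao_minor: 1
  Ficto_nigra vs Hylo_montana: 4
  Bracho_borealis vs Glypto_pallida: 9
  Bracho_borealis vs Ao_minor: 5
  Bracho_borealis vs Hylo_montana: 7
  Glypto_pallida vs Ao_minor: 6
  Glypto_pallida vs Hylo_montana: 8
  Ao_minor vs Hylo_montana: 5
The smallest is 1, between Ficto_nigra and Ao_minor.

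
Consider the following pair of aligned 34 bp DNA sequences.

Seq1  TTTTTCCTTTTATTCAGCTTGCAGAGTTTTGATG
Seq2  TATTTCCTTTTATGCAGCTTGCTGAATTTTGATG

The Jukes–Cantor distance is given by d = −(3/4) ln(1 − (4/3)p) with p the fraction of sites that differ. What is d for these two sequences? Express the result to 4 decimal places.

Mismatches occur at site 2 (T/A), site 14 (T/G), site 23 (A/T), site 26 (G/A).
p = 4/34 = 0.117647.
d = −0.75 · ln(1 − (4/3)·0.117647) = −0.75 · ln(0.843137) = −0.75 · (-0.170626) = 0.1280.

0.1280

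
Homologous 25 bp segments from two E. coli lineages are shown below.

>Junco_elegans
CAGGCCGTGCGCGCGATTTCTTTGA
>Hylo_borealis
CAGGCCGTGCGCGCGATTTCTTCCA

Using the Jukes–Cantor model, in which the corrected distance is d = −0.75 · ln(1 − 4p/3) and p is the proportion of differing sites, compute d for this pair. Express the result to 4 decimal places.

0.0846

Differing sites — 23:T/C; 24:G/C.
p = 2/25 = 0.080000.
d = −0.75 · ln(1 − (4/3)·0.080000) = −0.75 · ln(0.893333) = −0.75 · (-0.112796) = 0.0846.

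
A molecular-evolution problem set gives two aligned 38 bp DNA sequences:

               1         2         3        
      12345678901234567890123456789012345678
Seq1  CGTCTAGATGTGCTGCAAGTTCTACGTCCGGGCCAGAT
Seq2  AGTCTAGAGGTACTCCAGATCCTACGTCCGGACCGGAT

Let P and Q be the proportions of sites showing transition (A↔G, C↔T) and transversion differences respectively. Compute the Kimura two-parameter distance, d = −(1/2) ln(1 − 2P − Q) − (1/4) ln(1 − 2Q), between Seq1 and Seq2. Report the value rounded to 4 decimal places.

0.2940

Differing sites — 1:C/A (Tv); 9:T/G (Tv); 12:G/A (Ti); 15:G/C (Tv); 18:A/G (Ti); 19:G/A (Ti); 21:T/C (Ti); 32:G/A (Ti); 35:A/G (Ti).
Of the 9 differences, 6 transitions and 3 transversions over 38 sites: P = 6/38 = 0.157895, Q = 3/38 = 0.078947.
d = −0.5·ln(0.605263) − 0.25·ln(0.842106) = −0.5·(-0.502092) − 0.25·(-0.171849) = 0.2940.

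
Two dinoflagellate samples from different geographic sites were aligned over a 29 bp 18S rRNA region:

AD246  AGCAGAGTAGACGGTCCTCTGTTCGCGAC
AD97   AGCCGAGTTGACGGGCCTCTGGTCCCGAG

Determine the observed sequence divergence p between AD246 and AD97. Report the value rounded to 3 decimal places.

The sequences differ at positions 4 (A/C), 9 (A/T), 15 (T/G), 22 (T/G), 25 (G/C), 29 (C/G).
There are 6 differences over 29 sites, so p = 6/29 = 0.207.

0.207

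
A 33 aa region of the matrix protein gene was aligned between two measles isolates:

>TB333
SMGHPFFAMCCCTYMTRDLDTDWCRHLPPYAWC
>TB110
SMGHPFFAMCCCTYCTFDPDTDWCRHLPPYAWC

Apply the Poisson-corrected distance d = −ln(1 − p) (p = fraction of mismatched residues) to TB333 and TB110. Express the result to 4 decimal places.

Mismatches occur at site 15 (M→C), site 17 (R→F), site 19 (L→P).
p = 3/33 = 0.090909.
d = −ln(1 − 0.090909) = −ln(0.909091) = 0.0953.

0.0953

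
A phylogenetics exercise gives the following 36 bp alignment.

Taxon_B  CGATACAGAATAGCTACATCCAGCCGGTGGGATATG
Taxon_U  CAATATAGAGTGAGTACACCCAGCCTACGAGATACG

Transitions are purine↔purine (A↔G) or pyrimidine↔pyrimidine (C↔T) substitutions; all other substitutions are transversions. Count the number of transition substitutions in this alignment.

The sequences differ at positions 2 (G/A, transition), 6 (C/T, transition), 10 (A/G, transition), 12 (A/G, transition), 13 (G/A, transition), 14 (C/G, transversion), 19 (T/C, transition), 26 (G/T, transversion), 27 (G/A, transition), 28 (T/C, transition), 30 (G/A, transition), 35 (T/C, transition).
Of the 12 differences, 10 transitions and 2 transversions, so the answer is 10.

10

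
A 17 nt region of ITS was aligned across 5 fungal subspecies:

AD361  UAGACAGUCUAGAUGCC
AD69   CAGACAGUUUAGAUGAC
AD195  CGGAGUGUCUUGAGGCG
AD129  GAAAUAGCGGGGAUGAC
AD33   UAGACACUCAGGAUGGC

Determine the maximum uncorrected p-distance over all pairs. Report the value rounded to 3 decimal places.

0.706

Pairwise Hamming distances:
  AD361 vs AD69: 3
  AD361 vs AD195: 7
  AD361 vs AD129: 8
  AD361 vs AD33: 4
  AD69 vs AD195: 8
  AD69 vs AD129: 7
  AD69 vs AD33: 6
  AD195 vs AD129: 12
  AD195 vs AD33: 10
  AD129 vs AD33: 8
The largest is 12 mismatches, between AD195 and AD129; p = 12/17 = 0.706.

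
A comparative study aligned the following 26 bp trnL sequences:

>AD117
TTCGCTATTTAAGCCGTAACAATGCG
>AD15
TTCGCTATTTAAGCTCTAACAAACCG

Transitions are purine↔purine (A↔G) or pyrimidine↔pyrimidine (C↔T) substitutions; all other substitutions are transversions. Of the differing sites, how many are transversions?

3

The sequences differ at positions 15 (C/T, transition), 16 (G/C, transversion), 23 (T/A, transversion), 24 (G/C, transversion).
Of the 4 differences, 1 transition and 3 transversions, so the answer is 3.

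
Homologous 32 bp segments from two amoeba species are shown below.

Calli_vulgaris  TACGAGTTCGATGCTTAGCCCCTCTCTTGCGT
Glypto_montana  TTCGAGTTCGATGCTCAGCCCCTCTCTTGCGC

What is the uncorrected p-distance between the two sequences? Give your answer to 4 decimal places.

Differing sites — 2:A/T; 16:T/C; 32:T/C.
There are 3 differences over 32 sites, so p = 3/32 = 0.0938.

0.0938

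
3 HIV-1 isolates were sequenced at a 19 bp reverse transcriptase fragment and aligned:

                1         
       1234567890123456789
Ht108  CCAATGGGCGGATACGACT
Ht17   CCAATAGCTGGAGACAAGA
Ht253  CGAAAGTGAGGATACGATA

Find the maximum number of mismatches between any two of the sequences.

Pairwise Hamming distances:
  Ht108 vs Ht17: 7
  Ht108 vs Ht253: 6
  Ht17 vs Ht253: 9
The largest is 9, between Ht17 and Ht253.

9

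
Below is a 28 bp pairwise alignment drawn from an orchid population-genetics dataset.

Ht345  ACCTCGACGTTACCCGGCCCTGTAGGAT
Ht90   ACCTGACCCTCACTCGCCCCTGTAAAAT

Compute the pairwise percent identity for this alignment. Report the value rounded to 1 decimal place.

67.9%

Differing sites — 5:C/G; 6:G/A; 7:A/C; 9:G/C; 11:T/C; 14:C/T; 17:G/C; 25:G/A; 26:G/A.
19 of the 28 sites match, so the percent identity is 19/28 × 100 = 67.9%.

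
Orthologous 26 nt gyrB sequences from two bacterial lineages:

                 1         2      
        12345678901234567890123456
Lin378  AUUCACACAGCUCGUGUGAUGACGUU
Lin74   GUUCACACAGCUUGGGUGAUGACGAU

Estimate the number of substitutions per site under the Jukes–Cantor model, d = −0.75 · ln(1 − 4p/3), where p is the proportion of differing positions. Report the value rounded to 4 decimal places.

Mismatches occur at site 1 (A→G), site 13 (C→U), site 15 (U→G), site 25 (U→A).
p = 4/26 = 0.153846.
d = −0.75 · ln(1 − (4/3)·0.153846) = −0.75 · ln(0.794872) = −0.75 · (-0.229574) = 0.1722.

0.1722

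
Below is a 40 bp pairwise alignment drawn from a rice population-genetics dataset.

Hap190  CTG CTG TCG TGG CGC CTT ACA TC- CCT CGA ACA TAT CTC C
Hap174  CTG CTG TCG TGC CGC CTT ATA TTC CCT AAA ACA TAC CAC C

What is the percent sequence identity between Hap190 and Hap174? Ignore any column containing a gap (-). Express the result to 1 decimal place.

82.1%

Excluding the 1 gap column leaves 39 comparable sites.
Differing sites — 12:G/C; 20:C/T; 23:C/T; 28:C/A; 29:G/A; 36:T/C; 38:T/A.
32 of the 39 comparable sites match, so the percent identity is 32/39 × 100 = 82.1%.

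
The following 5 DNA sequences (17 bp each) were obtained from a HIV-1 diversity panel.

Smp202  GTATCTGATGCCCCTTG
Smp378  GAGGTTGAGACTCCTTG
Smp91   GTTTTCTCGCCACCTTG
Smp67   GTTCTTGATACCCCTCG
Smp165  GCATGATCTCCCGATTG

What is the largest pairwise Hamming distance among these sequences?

Pairwise Hamming distances:
  Smp202 vs Smp378: 7
  Smp202 vs Smp91: 8
  Smp202 vs Smp67: 5
  Smp202 vs Smp165: 8
  Smp378 vs Smp91: 8
  Smp378 vs Smp67: 6
  Smp378 vs Smp165: 12
  Smp91 vs Smp67: 8
  Smp91 vs Smp165: 8
  Smp67 vs Smp165: 11
The largest is 12, between Smp378 and Smp165.

12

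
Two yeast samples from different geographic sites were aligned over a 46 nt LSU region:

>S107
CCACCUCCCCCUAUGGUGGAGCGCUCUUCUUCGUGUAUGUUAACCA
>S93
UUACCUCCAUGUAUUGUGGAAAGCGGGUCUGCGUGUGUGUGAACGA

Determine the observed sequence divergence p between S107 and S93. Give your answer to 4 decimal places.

The sequences differ at positions 1 (C/U), 2 (C/U), 9 (C/A), 10 (C/U), 11 (C/G), 15 (G/U), 21 (G/A), 22 (C/A), 25 (U/G), 26 (C/G), 27 (U/G), 31 (U/G), 37 (A/G), 41 (U/G), 45 (C/G).
There are 15 differences over 46 sites, so p = 15/46 = 0.3261.

0.3261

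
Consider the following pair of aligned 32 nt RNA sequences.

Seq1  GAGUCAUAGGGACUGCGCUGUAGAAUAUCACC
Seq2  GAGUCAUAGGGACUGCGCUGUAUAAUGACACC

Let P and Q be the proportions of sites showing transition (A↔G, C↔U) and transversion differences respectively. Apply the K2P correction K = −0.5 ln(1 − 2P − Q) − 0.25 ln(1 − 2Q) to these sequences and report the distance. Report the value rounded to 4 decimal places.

Differing sites — 23:G/U (Tv); 27:A/G (Ti); 28:U/A (Tv).
Of the 3 differences, 1 transition and 2 transversions over 32 sites: P = 1/32 = 0.031250, Q = 2/32 = 0.062500.
d = −0.5·ln(0.875000) − 0.25·ln(0.875000) = −0.5·(-0.133531) − 0.25·(-0.133531) = 0.1001.

0.1001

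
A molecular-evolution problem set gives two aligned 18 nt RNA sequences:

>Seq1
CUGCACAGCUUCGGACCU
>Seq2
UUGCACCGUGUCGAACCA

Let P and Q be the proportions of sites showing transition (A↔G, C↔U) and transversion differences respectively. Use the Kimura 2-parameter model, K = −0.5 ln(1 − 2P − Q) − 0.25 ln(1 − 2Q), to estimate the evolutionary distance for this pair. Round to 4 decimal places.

The sequences differ at positions 1 (C/U, transition), 7 (A/C, transversion), 9 (C/U, transition), 10 (U/G, transversion), 14 (G/A, transition), 18 (U/A, transversion).
Of the 6 differences, 3 transitions and 3 transversions over 18 sites: P = 3/18 = 0.166667, Q = 3/18 = 0.166667.
d = −0.5·ln(0.499999) − 0.25·ln(0.666666) = −0.5·(-0.693149) − 0.25·(-0.405466) = 0.4479.

0.4479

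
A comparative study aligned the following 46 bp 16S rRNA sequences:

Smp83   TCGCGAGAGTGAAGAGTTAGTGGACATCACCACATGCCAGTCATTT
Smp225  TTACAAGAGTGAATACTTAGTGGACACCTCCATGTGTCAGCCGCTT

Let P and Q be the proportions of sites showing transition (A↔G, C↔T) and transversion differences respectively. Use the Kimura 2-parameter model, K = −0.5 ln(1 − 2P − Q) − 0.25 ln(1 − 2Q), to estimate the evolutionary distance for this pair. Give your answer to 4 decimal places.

0.3815

Mismatches occur at site 2 (C→T, transition), site 3 (G→A, transition), site 5 (G→A, transition), site 14 (G→T, transversion), site 16 (G→C, transversion), site 27 (T→C, transition), site 29 (A→T, transversion), site 33 (C→T, transition), site 34 (A→G, transition), site 37 (C→T, transition), site 41 (T→C, transition), site 43 (A→G, transition), site 44 (T→C, transition).
Of the 13 differences, 10 transitions and 3 transversions over 46 sites: P = 10/46 = 0.217391, Q = 3/46 = 0.065217.
d = −0.5·ln(0.500001) − 0.25·ln(0.869566) = −0.5·(-0.693145) − 0.25·(-0.139761) = 0.3815.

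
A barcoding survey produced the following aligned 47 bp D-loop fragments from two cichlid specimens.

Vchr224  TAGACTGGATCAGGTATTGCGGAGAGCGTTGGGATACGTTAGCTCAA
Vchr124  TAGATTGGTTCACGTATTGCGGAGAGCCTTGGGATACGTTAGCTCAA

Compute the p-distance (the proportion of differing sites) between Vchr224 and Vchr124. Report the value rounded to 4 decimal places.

The sequences differ at positions 5 (C/T), 9 (A/T), 13 (G/C), 28 (G/C).
There are 4 differences over 47 sites, so p = 4/47 = 0.0851.

0.0851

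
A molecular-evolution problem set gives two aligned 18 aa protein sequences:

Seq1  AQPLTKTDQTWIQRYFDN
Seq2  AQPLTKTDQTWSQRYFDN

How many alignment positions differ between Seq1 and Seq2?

1

Differing sites — 12:I/S.
That gives 1 mismatch out of 18 aligned sites, so the Hamming distance is 1.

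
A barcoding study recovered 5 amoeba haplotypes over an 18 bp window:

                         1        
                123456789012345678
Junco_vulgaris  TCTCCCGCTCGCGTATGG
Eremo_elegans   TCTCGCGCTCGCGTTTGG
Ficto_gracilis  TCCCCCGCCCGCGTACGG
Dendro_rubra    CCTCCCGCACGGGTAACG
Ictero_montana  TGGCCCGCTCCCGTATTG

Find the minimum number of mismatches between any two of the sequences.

2

Pairwise Hamming distances:
  Junco_vulgaris vs Eremo_elegans: 2
  Junco_vulgaris vs Ficto_gracilis: 3
  Junco_vulgaris vs Dendro_rubra: 5
  Junco_vulgaris vs Ictero_montana: 4
  Eremo_elegans vs Ficto_gracilis: 5
  Eremo_elegans vs Dendro_rubra: 7
  Eremo_elegans vs Ictero_montana: 6
  Ficto_gracilis vs Dendro_rubra: 6
  Ficto_gracilis vs Ictero_montana: 6
  Dendro_rubra vs Ictero_montana: 8
The smallest is 2, between Junco_vulgaris and Eremo_elegans.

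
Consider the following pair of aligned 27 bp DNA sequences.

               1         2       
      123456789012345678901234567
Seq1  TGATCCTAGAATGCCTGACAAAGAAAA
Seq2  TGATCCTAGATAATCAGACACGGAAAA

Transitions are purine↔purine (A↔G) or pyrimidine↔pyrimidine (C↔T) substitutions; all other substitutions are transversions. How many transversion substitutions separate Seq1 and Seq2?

4

Mismatches occur at site 11 (A→T, transversion), site 12 (T→A, transversion), site 13 (G→A, transition), site 14 (C→T, transition), site 16 (T→A, transversion), site 21 (A→C, transversion), site 22 (A→G, transition).
Of the 7 differences, 3 transitions and 4 transversions, so the answer is 4.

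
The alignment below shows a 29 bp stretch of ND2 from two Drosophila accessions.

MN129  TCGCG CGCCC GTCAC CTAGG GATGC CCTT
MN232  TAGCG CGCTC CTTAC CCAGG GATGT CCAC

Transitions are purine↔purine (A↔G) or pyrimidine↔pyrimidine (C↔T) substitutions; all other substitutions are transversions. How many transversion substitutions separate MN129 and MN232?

The sequences differ at positions 2 (C/A, transversion), 9 (C/T, transition), 11 (G/C, transversion), 13 (C/T, transition), 17 (T/C, transition), 25 (C/T, transition), 28 (T/A, transversion), 29 (T/C, transition).
Of the 8 differences, 5 transitions and 3 transversions, so the answer is 3.

3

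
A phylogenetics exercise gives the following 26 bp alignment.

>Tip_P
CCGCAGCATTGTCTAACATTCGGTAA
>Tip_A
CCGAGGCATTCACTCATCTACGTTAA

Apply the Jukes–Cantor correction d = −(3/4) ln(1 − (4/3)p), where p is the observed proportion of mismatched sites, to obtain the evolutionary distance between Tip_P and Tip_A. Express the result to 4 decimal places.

Differing sites — 4:C/A; 5:A/G; 11:G/C; 12:T/A; 15:A/C; 17:C/T; 18:A/C; 20:T/A; 23:G/T.
p = 9/26 = 0.346154.
d = −0.75 · ln(1 − (4/3)·0.346154) = −0.75 · ln(0.538461) = −0.75 · (-0.619040) = 0.4643.

0.4643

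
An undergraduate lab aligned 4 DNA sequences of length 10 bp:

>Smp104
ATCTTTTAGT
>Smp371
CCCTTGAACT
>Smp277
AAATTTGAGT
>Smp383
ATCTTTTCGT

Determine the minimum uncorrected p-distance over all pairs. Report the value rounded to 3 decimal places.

0.100

Pairwise Hamming distances:
  Smp104 vs Smp371: 5
  Smp104 vs Smp277: 3
  Smp104 vs Smp383: 1
  Smp371 vs Smp277: 6
  Smp371 vs Smp383: 6
  Smp277 vs Smp383: 4
The smallest is 1 mismatch, between Smp104 and Smp383; p = 1/10 = 0.100.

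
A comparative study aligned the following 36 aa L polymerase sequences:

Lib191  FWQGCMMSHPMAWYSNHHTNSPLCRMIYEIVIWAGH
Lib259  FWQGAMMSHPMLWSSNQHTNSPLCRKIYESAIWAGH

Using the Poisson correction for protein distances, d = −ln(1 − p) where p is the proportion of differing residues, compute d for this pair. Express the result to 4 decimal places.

The sequences differ at positions 5 (C/A), 12 (A/L), 14 (Y/S), 17 (H/Q), 26 (M/K), 30 (I/S), 31 (V/A).
p = 7/36 = 0.194444.
d = −ln(1 − 0.194444) = −ln(0.805556) = 0.2162.

0.2162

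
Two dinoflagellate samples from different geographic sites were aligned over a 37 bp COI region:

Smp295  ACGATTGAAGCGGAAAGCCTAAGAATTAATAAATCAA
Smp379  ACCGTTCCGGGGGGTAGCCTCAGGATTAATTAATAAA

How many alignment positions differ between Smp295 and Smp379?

The sequences differ at positions 3 (G/C), 4 (A/G), 7 (G/C), 8 (A/C), 9 (A/G), 11 (C/G), 14 (A/G), 15 (A/T), 21 (A/C), 24 (A/G), 31 (A/T), 35 (C/A).
That gives 12 mismatches out of 37 aligned sites, so the Hamming distance is 12.

12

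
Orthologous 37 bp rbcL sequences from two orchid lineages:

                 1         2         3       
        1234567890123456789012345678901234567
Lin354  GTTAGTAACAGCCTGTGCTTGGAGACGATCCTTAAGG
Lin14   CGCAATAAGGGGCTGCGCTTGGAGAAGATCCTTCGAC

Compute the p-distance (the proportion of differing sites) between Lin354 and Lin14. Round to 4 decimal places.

Mismatches occur at site 1 (G/C), site 2 (T/G), site 3 (T/C), site 5 (G/A), site 9 (C/G), site 10 (A/G), site 12 (C/G), site 16 (T/C), site 26 (C/A), site 34 (A/C), site 35 (A/G), site 36 (G/A), site 37 (G/C).
There are 13 differences over 37 sites, so p = 13/37 = 0.3514.

0.3514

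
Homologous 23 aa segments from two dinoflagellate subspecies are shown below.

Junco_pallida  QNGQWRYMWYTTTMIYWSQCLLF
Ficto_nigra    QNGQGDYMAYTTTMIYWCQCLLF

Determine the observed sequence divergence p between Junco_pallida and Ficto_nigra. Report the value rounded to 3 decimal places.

Differing sites — 5:W/G; 6:R/D; 9:W/A; 18:S/C.
There are 4 differences over 23 sites, so p = 4/23 = 0.174.

0.174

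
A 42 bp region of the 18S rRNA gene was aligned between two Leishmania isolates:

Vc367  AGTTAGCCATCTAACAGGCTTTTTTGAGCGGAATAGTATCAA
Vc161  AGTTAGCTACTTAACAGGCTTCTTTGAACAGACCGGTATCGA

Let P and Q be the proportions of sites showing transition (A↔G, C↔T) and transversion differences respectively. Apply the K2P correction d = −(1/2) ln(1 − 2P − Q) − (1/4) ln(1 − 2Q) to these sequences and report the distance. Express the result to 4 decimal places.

The sequences differ at positions 8 (C/T, transition), 10 (T/C, transition), 11 (C/T, transition), 22 (T/C, transition), 28 (G/A, transition), 30 (G/A, transition), 33 (A/C, transversion), 34 (T/C, transition), 35 (A/G, transition), 41 (A/G, transition).
Of the 10 differences, 9 transitions and 1 transversion over 42 sites: P = 9/42 = 0.214286, Q = 1/42 = 0.023810.
d = −0.5·ln(0.547618) − 0.25·ln(0.952380) = −0.5·(-0.602177) − 0.25·(-0.048791) = 0.3133.

0.3133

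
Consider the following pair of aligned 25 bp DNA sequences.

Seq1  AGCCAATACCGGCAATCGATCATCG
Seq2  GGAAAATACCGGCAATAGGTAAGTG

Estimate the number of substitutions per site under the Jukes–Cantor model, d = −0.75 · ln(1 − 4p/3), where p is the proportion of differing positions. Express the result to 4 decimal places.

0.4172

Differing sites — 1:A/G; 3:C/A; 4:C/A; 17:C/A; 19:A/G; 21:C/A; 23:T/G; 24:C/T.
p = 8/25 = 0.320000.
d = −0.75 · ln(1 − (4/3)·0.320000) = −0.75 · ln(0.573333) = −0.75 · (-0.556289) = 0.4172.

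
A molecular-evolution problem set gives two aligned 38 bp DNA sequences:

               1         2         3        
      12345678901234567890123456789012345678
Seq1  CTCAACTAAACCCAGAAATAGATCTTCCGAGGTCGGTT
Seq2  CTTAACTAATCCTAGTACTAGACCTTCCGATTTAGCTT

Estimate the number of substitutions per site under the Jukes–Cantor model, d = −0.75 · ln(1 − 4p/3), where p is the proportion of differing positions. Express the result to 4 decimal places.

0.3241

The sequences differ at positions 3 (C/T), 10 (A/T), 13 (C/T), 16 (A/T), 18 (A/C), 23 (T/C), 31 (G/T), 32 (G/T), 34 (C/A), 36 (G/C).
p = 10/38 = 0.263158.
d = −0.75 · ln(1 − (4/3)·0.263158) = −0.75 · ln(0.649123) = −0.75 · (-0.432133) = 0.3241.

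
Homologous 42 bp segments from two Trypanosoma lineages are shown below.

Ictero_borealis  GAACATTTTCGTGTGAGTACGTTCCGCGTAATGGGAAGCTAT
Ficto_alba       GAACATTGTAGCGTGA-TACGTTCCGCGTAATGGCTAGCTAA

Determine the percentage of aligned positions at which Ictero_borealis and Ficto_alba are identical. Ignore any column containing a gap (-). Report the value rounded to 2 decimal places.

Excluding the 1 gap column leaves 41 comparable sites.
Mismatches occur at site 8 (T/G), site 10 (C/A), site 12 (T/C), site 35 (G/C), site 36 (A/T), site 42 (T/A).
35 of the 41 comparable sites match, so the percent identity is 35/41 × 100 = 85.37%.

85.37%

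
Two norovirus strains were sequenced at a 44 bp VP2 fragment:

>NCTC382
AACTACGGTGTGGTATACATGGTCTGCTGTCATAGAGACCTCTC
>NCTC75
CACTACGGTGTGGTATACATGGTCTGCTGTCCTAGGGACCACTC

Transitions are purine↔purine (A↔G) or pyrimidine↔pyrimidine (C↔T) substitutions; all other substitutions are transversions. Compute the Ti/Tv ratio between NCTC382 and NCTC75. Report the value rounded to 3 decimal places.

0.333

Differing sites — 1:A/C (Tv); 32:A/C (Tv); 36:A/G (Ti); 41:T/A (Tv).
Of the 4 differences, 1 transition and 3 transversions, so Ti/Tv = 1/3 = 0.333.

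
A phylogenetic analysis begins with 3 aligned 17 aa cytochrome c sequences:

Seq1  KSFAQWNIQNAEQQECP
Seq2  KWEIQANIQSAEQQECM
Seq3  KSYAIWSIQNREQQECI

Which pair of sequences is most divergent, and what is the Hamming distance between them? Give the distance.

9

Pairwise Hamming distances:
  Seq1 vs Seq2: 6
  Seq1 vs Seq3: 5
  Seq2 vs Seq3: 9
The largest is 9, between Seq2 and Seq3.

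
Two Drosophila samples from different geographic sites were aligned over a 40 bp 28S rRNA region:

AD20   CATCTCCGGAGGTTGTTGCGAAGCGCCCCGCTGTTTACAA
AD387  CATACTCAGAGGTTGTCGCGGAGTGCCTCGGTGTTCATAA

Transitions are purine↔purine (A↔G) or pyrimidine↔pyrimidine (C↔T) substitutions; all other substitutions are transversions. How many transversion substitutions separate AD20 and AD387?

The sequences differ at positions 4 (C/A, transversion), 5 (T/C, transition), 6 (C/T, transition), 8 (G/A, transition), 17 (T/C, transition), 21 (A/G, transition), 24 (C/T, transition), 28 (C/T, transition), 31 (C/G, transversion), 36 (T/C, transition), 38 (C/T, transition).
Of the 11 differences, 9 transitions and 2 transversions, so the answer is 2.

2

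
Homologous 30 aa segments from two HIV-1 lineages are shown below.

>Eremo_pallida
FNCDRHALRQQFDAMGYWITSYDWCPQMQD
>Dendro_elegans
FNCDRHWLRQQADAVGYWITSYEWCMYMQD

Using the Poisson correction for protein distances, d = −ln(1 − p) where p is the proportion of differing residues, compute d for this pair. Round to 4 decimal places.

The sequences differ at positions 7 (A/W), 12 (F/A), 15 (M/V), 23 (D/E), 26 (P/M), 27 (Q/Y).
p = 6/30 = 0.200000.
d = −ln(1 − 0.200000) = −ln(0.800000) = 0.2231.

0.2231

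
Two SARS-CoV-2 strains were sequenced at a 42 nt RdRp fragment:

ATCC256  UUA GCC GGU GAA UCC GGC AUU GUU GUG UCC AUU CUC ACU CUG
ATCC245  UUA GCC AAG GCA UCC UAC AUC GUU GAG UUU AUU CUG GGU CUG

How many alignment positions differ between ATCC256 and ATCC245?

13

Mismatches occur at site 7 (G/A), site 8 (G/A), site 9 (U/G), site 11 (A/C), site 16 (G/U), site 17 (G/A), site 21 (U/C), site 26 (U/A), site 29 (C/U), site 30 (C/U), site 36 (C/G), site 37 (A/G), site 38 (C/G).
That gives 13 mismatches out of 42 aligned sites, so the Hamming distance is 13.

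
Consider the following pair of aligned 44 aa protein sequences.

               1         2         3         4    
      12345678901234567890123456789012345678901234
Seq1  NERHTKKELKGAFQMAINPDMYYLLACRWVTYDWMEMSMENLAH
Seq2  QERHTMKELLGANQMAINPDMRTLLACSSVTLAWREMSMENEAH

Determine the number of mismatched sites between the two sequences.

The sequences differ at positions 1 (N/Q), 6 (K/M), 10 (K/L), 13 (F/N), 22 (Y/R), 23 (Y/T), 28 (R/S), 29 (W/S), 32 (Y/L), 33 (D/A), 35 (M/R), 42 (L/E).
That gives 12 mismatches out of 44 aligned sites, so the Hamming distance is 12.

12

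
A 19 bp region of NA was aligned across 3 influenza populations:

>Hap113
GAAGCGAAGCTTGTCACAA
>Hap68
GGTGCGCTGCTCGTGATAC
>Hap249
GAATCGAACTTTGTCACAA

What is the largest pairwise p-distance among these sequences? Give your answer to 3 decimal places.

Pairwise Hamming distances:
  Hap113 vs Hap68: 8
  Hap113 vs Hap249: 3
  Hap68 vs Hap249: 11
The largest is 11 mismatches, between Hap68 and Hap249; p = 11/19 = 0.579.

0.579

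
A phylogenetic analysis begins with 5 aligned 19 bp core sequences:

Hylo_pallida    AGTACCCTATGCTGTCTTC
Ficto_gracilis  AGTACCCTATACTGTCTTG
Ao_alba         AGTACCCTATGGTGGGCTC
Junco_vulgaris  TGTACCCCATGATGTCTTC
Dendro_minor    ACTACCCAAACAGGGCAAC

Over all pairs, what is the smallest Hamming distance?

2

Pairwise Hamming distances:
  Hylo_pallida vs Ficto_gracilis: 2
  Hylo_pallida vs Ao_alba: 4
  Hylo_pallida vs Junco_vulgaris: 3
  Hylo_pallida vs Dendro_minor: 9
  Ficto_gracilis vs Ao_alba: 6
  Ficto_gracilis vs Junco_vulgaris: 5
  Ficto_gracilis vs Dendro_minor: 10
  Ao_alba vs Junco_vulgaris: 6
  Ao_alba vs Dendro_minor: 9
  Junco_vulgaris vs Dendro_minor: 9
The smallest is 2, between Hylo_pallida and Ficto_gracilis.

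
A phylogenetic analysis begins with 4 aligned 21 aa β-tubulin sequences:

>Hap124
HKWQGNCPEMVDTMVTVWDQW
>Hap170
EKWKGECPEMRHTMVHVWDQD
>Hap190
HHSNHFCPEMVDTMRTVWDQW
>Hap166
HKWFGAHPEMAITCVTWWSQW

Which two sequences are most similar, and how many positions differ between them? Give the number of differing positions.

6

Pairwise Hamming distances:
  Hap124 vs Hap170: 7
  Hap124 vs Hap190: 6
  Hap124 vs Hap166: 8
  Hap170 vs Hap190: 11
  Hap170 vs Hap166: 11
  Hap190 vs Hap166: 12
The smallest is 6, between Hap124 and Hap190.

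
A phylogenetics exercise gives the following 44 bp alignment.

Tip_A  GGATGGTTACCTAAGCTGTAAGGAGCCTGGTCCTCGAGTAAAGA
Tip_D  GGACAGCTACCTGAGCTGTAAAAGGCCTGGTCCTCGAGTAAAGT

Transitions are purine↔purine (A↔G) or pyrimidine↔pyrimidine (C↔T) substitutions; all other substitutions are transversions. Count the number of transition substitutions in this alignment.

Differing sites — 4:T/C (Ti); 5:G/A (Ti); 7:T/C (Ti); 13:A/G (Ti); 22:G/A (Ti); 23:G/A (Ti); 24:A/G (Ti); 44:A/T (Tv).
Of the 8 differences, 7 transitions and 1 transversion, so the answer is 7.

7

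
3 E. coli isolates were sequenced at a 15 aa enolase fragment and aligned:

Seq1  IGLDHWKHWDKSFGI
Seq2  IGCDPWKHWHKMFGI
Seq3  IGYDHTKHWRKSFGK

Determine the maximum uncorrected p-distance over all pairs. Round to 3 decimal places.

0.400

Pairwise Hamming distances:
  Seq1 vs Seq2: 4
  Seq1 vs Seq3: 4
  Seq2 vs Seq3: 6
The largest is 6 mismatches, between Seq2 and Seq3; p = 6/15 = 0.400.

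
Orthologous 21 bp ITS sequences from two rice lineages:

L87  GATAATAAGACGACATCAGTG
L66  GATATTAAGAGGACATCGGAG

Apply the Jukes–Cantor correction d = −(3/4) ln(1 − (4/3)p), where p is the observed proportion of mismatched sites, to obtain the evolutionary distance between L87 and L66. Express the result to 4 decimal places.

0.2197

The sequences differ at positions 5 (A/T), 11 (C/G), 18 (A/G), 20 (T/A).
p = 4/21 = 0.190476.
d = −0.75 · ln(1 − (4/3)·0.190476) = −0.75 · ln(0.746032) = −0.75 · (-0.292987) = 0.2197.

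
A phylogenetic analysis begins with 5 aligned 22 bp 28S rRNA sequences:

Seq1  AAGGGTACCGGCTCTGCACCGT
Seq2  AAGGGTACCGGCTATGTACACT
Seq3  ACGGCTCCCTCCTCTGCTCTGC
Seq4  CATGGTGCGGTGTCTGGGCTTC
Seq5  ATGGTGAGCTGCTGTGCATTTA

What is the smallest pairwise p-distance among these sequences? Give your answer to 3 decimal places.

0.182

Pairwise Hamming distances:
  Seq1 vs Seq2: 4
  Seq1 vs Seq3: 8
  Seq1 vs Seq4: 11
  Seq1 vs Seq5: 10
  Seq2 vs Seq3: 11
  Seq2 vs Seq4: 12
  Seq2 vs Seq5: 11
  Seq3 vs Seq4: 12
  Seq3 vs Seq5: 11
  Seq4 vs Seq5: 16
The smallest is 4 mismatches, between Seq1 and Seq2; p = 4/22 = 0.182.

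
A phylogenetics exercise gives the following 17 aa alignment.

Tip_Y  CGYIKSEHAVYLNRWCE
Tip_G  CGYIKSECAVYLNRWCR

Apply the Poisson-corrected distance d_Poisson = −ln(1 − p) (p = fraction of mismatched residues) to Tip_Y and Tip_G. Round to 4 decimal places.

The sequences differ at positions 8 (H/C), 17 (E/R).
p = 2/17 = 0.117647.
d = −ln(1 − 0.117647) = −ln(0.882353) = 0.1252.

0.1252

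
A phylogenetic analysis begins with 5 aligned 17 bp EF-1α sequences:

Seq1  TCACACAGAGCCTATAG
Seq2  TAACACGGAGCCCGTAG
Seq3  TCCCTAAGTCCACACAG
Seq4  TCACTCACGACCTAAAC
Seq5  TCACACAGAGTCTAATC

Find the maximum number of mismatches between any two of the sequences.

11

Pairwise Hamming distances:
  Seq1 vs Seq2: 4
  Seq1 vs Seq3: 8
  Seq1 vs Seq4: 6
  Seq1 vs Seq5: 4
  Seq2 vs Seq3: 10
  Seq2 vs Seq4: 10
  Seq2 vs Seq5: 8
  Seq3 vs Seq4: 9
  Seq3 vs Seq5: 11
  Seq4 vs Seq5: 6
The largest is 11, between Seq3 and Seq5.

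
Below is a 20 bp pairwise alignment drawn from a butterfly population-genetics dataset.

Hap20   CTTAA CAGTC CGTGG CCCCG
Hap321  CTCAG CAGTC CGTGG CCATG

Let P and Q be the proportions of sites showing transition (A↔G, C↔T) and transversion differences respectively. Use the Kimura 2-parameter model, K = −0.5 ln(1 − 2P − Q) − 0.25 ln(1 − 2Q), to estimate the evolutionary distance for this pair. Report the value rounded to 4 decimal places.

0.2417

Differing sites — 3:T/C (Ti); 5:A/G (Ti); 18:C/A (Tv); 19:C/T (Ti).
Of the 4 differences, 3 transitions and 1 transversion over 20 sites: P = 3/20 = 0.150000, Q = 1/20 = 0.050000.
d = −0.5·ln(0.650000) − 0.25·ln(0.900000) = −0.5·(-0.430783) − 0.25·(-0.105361) = 0.2417.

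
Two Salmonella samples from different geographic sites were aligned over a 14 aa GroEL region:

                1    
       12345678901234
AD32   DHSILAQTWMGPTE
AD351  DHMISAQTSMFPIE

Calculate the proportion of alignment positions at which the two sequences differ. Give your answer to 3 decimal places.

Mismatches occur at site 3 (S↔M), site 5 (L↔S), site 9 (W↔S), site 11 (G↔F), site 13 (T↔I).
There are 5 differences over 14 sites, so p = 5/14 = 0.357.

0.357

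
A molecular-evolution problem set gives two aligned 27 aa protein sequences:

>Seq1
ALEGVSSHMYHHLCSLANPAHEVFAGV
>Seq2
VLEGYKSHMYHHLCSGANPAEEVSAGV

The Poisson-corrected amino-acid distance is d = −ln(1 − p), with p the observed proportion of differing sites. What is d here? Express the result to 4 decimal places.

Differing sites — 1:A/V; 5:V/Y; 6:S/K; 16:L/G; 21:H/E; 24:F/S.
p = 6/27 = 0.222222.
d = −ln(1 − 0.222222) = −ln(0.777778) = 0.2513.

0.2513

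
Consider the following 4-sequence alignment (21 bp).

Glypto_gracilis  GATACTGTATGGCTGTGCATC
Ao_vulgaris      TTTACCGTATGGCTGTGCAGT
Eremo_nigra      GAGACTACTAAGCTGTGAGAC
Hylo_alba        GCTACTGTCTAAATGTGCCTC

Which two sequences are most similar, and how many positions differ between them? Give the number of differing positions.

Pairwise Hamming distances:
  Glypto_gracilis vs Ao_vulgaris: 5
  Glypto_gracilis vs Eremo_nigra: 9
  Glypto_gracilis vs Hylo_alba: 6
  Ao_vulgaris vs Eremo_nigra: 13
  Ao_vulgaris vs Hylo_alba: 10
  Eremo_nigra vs Hylo_alba: 11
The smallest is 5, between Glypto_gracilis and Ao_vulgaris.

5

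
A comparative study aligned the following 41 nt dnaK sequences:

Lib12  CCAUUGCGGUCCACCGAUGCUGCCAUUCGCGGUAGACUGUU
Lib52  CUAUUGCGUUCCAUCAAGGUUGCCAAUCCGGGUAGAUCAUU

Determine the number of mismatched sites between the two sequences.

12

Differing sites — 2:C/U; 9:G/U; 14:C/U; 16:G/A; 18:U/G; 20:C/U; 26:U/A; 29:G/C; 30:C/G; 37:C/U; 38:U/C; 39:G/A.
That gives 12 mismatches out of 41 aligned sites, so the Hamming distance is 12.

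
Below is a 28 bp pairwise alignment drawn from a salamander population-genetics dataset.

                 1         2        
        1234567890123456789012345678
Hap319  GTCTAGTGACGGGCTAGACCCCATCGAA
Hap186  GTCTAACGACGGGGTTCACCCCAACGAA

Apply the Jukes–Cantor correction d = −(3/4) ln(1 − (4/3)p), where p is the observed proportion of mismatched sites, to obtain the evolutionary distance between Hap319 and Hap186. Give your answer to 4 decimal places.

0.2524

Mismatches occur at site 6 (G→A), site 7 (T→C), site 14 (C→G), site 16 (A→T), site 17 (G→C), site 24 (T→A).
p = 6/28 = 0.214286.
d = −0.75 · ln(1 − (4/3)·0.214286) = −0.75 · ln(0.714285) = −0.75 · (-0.336473) = 0.2524.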